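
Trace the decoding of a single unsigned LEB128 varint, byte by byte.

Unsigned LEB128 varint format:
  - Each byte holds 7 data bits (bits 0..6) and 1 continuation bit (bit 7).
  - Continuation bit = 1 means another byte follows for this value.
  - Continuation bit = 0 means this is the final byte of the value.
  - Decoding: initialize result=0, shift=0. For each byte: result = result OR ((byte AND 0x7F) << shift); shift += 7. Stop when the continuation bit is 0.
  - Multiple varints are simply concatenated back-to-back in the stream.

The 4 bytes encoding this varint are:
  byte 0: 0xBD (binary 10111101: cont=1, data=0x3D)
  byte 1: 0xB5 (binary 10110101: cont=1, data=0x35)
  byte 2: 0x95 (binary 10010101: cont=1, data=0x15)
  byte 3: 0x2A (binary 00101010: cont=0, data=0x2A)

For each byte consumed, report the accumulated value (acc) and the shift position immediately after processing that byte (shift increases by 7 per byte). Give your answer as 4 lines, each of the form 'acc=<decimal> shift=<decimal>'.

Answer: acc=61 shift=7
acc=6845 shift=14
acc=350909 shift=21
acc=88431293 shift=28

Derivation:
byte 0=0xBD: payload=0x3D=61, contrib = 61<<0 = 61; acc -> 61, shift -> 7
byte 1=0xB5: payload=0x35=53, contrib = 53<<7 = 6784; acc -> 6845, shift -> 14
byte 2=0x95: payload=0x15=21, contrib = 21<<14 = 344064; acc -> 350909, shift -> 21
byte 3=0x2A: payload=0x2A=42, contrib = 42<<21 = 88080384; acc -> 88431293, shift -> 28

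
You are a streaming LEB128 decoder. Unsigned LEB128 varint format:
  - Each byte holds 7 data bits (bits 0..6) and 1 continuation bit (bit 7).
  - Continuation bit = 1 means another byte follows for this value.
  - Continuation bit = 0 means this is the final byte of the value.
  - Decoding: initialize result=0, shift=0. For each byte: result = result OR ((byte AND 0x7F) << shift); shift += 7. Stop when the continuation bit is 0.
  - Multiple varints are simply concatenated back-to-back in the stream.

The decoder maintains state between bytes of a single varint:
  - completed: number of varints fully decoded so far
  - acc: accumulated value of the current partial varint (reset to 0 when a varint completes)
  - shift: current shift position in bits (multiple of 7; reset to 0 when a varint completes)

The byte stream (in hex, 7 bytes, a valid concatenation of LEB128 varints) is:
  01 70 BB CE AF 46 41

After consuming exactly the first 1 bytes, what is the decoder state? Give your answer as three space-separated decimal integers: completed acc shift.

byte[0]=0x01 cont=0 payload=0x01: varint #1 complete (value=1); reset -> completed=1 acc=0 shift=0

Answer: 1 0 0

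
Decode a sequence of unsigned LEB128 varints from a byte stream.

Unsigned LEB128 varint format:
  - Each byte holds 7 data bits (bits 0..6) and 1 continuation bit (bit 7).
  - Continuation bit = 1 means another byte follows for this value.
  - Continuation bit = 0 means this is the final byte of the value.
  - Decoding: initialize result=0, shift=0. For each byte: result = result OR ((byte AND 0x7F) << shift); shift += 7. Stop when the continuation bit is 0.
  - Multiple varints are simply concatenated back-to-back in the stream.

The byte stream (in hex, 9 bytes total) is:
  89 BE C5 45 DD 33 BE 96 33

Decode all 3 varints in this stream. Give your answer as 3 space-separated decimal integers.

Answer: 145841929 6621 838462

Derivation:
  byte[0]=0x89 cont=1 payload=0x09=9: acc |= 9<<0 -> acc=9 shift=7
  byte[1]=0xBE cont=1 payload=0x3E=62: acc |= 62<<7 -> acc=7945 shift=14
  byte[2]=0xC5 cont=1 payload=0x45=69: acc |= 69<<14 -> acc=1138441 shift=21
  byte[3]=0x45 cont=0 payload=0x45=69: acc |= 69<<21 -> acc=145841929 shift=28 [end]
Varint 1: bytes[0:4] = 89 BE C5 45 -> value 145841929 (4 byte(s))
  byte[4]=0xDD cont=1 payload=0x5D=93: acc |= 93<<0 -> acc=93 shift=7
  byte[5]=0x33 cont=0 payload=0x33=51: acc |= 51<<7 -> acc=6621 shift=14 [end]
Varint 2: bytes[4:6] = DD 33 -> value 6621 (2 byte(s))
  byte[6]=0xBE cont=1 payload=0x3E=62: acc |= 62<<0 -> acc=62 shift=7
  byte[7]=0x96 cont=1 payload=0x16=22: acc |= 22<<7 -> acc=2878 shift=14
  byte[8]=0x33 cont=0 payload=0x33=51: acc |= 51<<14 -> acc=838462 shift=21 [end]
Varint 3: bytes[6:9] = BE 96 33 -> value 838462 (3 byte(s))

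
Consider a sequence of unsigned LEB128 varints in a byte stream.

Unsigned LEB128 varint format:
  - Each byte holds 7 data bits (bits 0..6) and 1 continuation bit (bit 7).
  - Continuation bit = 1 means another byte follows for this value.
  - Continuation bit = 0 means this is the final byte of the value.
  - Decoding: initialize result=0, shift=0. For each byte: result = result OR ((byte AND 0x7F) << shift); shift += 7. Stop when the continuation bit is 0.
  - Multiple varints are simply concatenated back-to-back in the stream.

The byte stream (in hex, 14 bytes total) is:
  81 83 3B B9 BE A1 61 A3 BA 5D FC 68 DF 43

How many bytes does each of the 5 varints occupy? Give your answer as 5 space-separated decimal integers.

  byte[0]=0x81 cont=1 payload=0x01=1: acc |= 1<<0 -> acc=1 shift=7
  byte[1]=0x83 cont=1 payload=0x03=3: acc |= 3<<7 -> acc=385 shift=14
  byte[2]=0x3B cont=0 payload=0x3B=59: acc |= 59<<14 -> acc=967041 shift=21 [end]
Varint 1: bytes[0:3] = 81 83 3B -> value 967041 (3 byte(s))
  byte[3]=0xB9 cont=1 payload=0x39=57: acc |= 57<<0 -> acc=57 shift=7
  byte[4]=0xBE cont=1 payload=0x3E=62: acc |= 62<<7 -> acc=7993 shift=14
  byte[5]=0xA1 cont=1 payload=0x21=33: acc |= 33<<14 -> acc=548665 shift=21
  byte[6]=0x61 cont=0 payload=0x61=97: acc |= 97<<21 -> acc=203972409 shift=28 [end]
Varint 2: bytes[3:7] = B9 BE A1 61 -> value 203972409 (4 byte(s))
  byte[7]=0xA3 cont=1 payload=0x23=35: acc |= 35<<0 -> acc=35 shift=7
  byte[8]=0xBA cont=1 payload=0x3A=58: acc |= 58<<7 -> acc=7459 shift=14
  byte[9]=0x5D cont=0 payload=0x5D=93: acc |= 93<<14 -> acc=1531171 shift=21 [end]
Varint 3: bytes[7:10] = A3 BA 5D -> value 1531171 (3 byte(s))
  byte[10]=0xFC cont=1 payload=0x7C=124: acc |= 124<<0 -> acc=124 shift=7
  byte[11]=0x68 cont=0 payload=0x68=104: acc |= 104<<7 -> acc=13436 shift=14 [end]
Varint 4: bytes[10:12] = FC 68 -> value 13436 (2 byte(s))
  byte[12]=0xDF cont=1 payload=0x5F=95: acc |= 95<<0 -> acc=95 shift=7
  byte[13]=0x43 cont=0 payload=0x43=67: acc |= 67<<7 -> acc=8671 shift=14 [end]
Varint 5: bytes[12:14] = DF 43 -> value 8671 (2 byte(s))

Answer: 3 4 3 2 2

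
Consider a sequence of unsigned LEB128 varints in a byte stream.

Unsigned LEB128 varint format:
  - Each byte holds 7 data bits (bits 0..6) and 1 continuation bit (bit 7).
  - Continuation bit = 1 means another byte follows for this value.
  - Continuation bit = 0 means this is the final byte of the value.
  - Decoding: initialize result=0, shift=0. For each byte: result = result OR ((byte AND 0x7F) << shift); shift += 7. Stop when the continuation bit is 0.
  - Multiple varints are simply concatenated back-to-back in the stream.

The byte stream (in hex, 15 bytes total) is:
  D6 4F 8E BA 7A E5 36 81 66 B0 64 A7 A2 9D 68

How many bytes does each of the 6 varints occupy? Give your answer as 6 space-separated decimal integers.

Answer: 2 3 2 2 2 4

Derivation:
  byte[0]=0xD6 cont=1 payload=0x56=86: acc |= 86<<0 -> acc=86 shift=7
  byte[1]=0x4F cont=0 payload=0x4F=79: acc |= 79<<7 -> acc=10198 shift=14 [end]
Varint 1: bytes[0:2] = D6 4F -> value 10198 (2 byte(s))
  byte[2]=0x8E cont=1 payload=0x0E=14: acc |= 14<<0 -> acc=14 shift=7
  byte[3]=0xBA cont=1 payload=0x3A=58: acc |= 58<<7 -> acc=7438 shift=14
  byte[4]=0x7A cont=0 payload=0x7A=122: acc |= 122<<14 -> acc=2006286 shift=21 [end]
Varint 2: bytes[2:5] = 8E BA 7A -> value 2006286 (3 byte(s))
  byte[5]=0xE5 cont=1 payload=0x65=101: acc |= 101<<0 -> acc=101 shift=7
  byte[6]=0x36 cont=0 payload=0x36=54: acc |= 54<<7 -> acc=7013 shift=14 [end]
Varint 3: bytes[5:7] = E5 36 -> value 7013 (2 byte(s))
  byte[7]=0x81 cont=1 payload=0x01=1: acc |= 1<<0 -> acc=1 shift=7
  byte[8]=0x66 cont=0 payload=0x66=102: acc |= 102<<7 -> acc=13057 shift=14 [end]
Varint 4: bytes[7:9] = 81 66 -> value 13057 (2 byte(s))
  byte[9]=0xB0 cont=1 payload=0x30=48: acc |= 48<<0 -> acc=48 shift=7
  byte[10]=0x64 cont=0 payload=0x64=100: acc |= 100<<7 -> acc=12848 shift=14 [end]
Varint 5: bytes[9:11] = B0 64 -> value 12848 (2 byte(s))
  byte[11]=0xA7 cont=1 payload=0x27=39: acc |= 39<<0 -> acc=39 shift=7
  byte[12]=0xA2 cont=1 payload=0x22=34: acc |= 34<<7 -> acc=4391 shift=14
  byte[13]=0x9D cont=1 payload=0x1D=29: acc |= 29<<14 -> acc=479527 shift=21
  byte[14]=0x68 cont=0 payload=0x68=104: acc |= 104<<21 -> acc=218583335 shift=28 [end]
Varint 6: bytes[11:15] = A7 A2 9D 68 -> value 218583335 (4 byte(s))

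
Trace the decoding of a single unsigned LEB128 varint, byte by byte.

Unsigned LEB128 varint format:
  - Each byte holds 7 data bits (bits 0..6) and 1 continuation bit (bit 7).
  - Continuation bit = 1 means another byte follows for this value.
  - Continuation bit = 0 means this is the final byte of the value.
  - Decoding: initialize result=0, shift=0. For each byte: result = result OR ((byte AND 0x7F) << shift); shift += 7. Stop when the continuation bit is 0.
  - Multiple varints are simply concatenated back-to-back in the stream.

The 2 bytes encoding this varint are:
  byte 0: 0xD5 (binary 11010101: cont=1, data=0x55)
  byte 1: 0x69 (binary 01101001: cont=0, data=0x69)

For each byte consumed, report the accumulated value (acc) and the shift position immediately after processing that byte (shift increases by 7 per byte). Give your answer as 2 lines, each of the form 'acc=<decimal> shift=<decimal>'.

byte 0=0xD5: payload=0x55=85, contrib = 85<<0 = 85; acc -> 85, shift -> 7
byte 1=0x69: payload=0x69=105, contrib = 105<<7 = 13440; acc -> 13525, shift -> 14

Answer: acc=85 shift=7
acc=13525 shift=14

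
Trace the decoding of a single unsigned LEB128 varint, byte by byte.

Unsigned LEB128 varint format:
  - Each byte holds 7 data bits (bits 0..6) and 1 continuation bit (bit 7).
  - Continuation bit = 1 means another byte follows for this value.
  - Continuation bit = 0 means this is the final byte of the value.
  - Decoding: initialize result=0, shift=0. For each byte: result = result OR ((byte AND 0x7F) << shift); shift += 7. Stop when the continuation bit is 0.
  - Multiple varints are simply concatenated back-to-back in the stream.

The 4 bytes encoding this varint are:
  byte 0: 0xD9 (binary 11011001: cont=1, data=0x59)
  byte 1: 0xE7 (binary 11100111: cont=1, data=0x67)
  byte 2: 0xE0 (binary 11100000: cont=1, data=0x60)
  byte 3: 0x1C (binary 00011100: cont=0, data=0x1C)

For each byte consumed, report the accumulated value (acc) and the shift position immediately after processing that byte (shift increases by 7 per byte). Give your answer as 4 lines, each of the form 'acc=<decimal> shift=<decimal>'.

Answer: acc=89 shift=7
acc=13273 shift=14
acc=1586137 shift=21
acc=60306393 shift=28

Derivation:
byte 0=0xD9: payload=0x59=89, contrib = 89<<0 = 89; acc -> 89, shift -> 7
byte 1=0xE7: payload=0x67=103, contrib = 103<<7 = 13184; acc -> 13273, shift -> 14
byte 2=0xE0: payload=0x60=96, contrib = 96<<14 = 1572864; acc -> 1586137, shift -> 21
byte 3=0x1C: payload=0x1C=28, contrib = 28<<21 = 58720256; acc -> 60306393, shift -> 28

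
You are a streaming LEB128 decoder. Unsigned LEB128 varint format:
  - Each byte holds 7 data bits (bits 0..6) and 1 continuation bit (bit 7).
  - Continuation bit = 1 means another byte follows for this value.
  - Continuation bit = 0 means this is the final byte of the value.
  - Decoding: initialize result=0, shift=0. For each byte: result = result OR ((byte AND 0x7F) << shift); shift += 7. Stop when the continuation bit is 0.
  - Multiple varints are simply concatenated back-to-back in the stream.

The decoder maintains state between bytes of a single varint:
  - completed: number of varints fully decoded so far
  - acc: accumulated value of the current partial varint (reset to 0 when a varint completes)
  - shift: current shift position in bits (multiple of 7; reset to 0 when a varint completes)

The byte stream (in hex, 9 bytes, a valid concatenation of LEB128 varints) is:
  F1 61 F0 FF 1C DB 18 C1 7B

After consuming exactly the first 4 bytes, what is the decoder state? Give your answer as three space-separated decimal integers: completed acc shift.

byte[0]=0xF1 cont=1 payload=0x71: acc |= 113<<0 -> completed=0 acc=113 shift=7
byte[1]=0x61 cont=0 payload=0x61: varint #1 complete (value=12529); reset -> completed=1 acc=0 shift=0
byte[2]=0xF0 cont=1 payload=0x70: acc |= 112<<0 -> completed=1 acc=112 shift=7
byte[3]=0xFF cont=1 payload=0x7F: acc |= 127<<7 -> completed=1 acc=16368 shift=14

Answer: 1 16368 14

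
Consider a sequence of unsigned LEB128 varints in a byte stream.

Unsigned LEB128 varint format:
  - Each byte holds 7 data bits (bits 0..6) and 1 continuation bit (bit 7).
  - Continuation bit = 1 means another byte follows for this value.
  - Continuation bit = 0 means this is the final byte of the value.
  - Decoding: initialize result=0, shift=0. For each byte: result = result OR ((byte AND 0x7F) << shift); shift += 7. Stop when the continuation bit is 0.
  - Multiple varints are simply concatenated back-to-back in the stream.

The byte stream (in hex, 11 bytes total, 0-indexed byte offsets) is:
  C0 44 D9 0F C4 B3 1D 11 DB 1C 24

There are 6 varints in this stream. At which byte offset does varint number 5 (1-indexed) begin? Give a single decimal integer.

  byte[0]=0xC0 cont=1 payload=0x40=64: acc |= 64<<0 -> acc=64 shift=7
  byte[1]=0x44 cont=0 payload=0x44=68: acc |= 68<<7 -> acc=8768 shift=14 [end]
Varint 1: bytes[0:2] = C0 44 -> value 8768 (2 byte(s))
  byte[2]=0xD9 cont=1 payload=0x59=89: acc |= 89<<0 -> acc=89 shift=7
  byte[3]=0x0F cont=0 payload=0x0F=15: acc |= 15<<7 -> acc=2009 shift=14 [end]
Varint 2: bytes[2:4] = D9 0F -> value 2009 (2 byte(s))
  byte[4]=0xC4 cont=1 payload=0x44=68: acc |= 68<<0 -> acc=68 shift=7
  byte[5]=0xB3 cont=1 payload=0x33=51: acc |= 51<<7 -> acc=6596 shift=14
  byte[6]=0x1D cont=0 payload=0x1D=29: acc |= 29<<14 -> acc=481732 shift=21 [end]
Varint 3: bytes[4:7] = C4 B3 1D -> value 481732 (3 byte(s))
  byte[7]=0x11 cont=0 payload=0x11=17: acc |= 17<<0 -> acc=17 shift=7 [end]
Varint 4: bytes[7:8] = 11 -> value 17 (1 byte(s))
  byte[8]=0xDB cont=1 payload=0x5B=91: acc |= 91<<0 -> acc=91 shift=7
  byte[9]=0x1C cont=0 payload=0x1C=28: acc |= 28<<7 -> acc=3675 shift=14 [end]
Varint 5: bytes[8:10] = DB 1C -> value 3675 (2 byte(s))
  byte[10]=0x24 cont=0 payload=0x24=36: acc |= 36<<0 -> acc=36 shift=7 [end]
Varint 6: bytes[10:11] = 24 -> value 36 (1 byte(s))

Answer: 8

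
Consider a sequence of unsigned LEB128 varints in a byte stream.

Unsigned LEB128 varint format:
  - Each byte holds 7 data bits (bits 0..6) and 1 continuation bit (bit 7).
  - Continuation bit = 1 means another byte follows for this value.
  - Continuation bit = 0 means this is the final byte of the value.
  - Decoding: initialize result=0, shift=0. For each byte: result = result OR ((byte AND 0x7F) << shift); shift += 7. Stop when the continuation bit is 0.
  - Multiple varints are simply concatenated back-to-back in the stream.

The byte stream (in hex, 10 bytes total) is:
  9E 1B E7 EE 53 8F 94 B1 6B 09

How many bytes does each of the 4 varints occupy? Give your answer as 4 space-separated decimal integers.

  byte[0]=0x9E cont=1 payload=0x1E=30: acc |= 30<<0 -> acc=30 shift=7
  byte[1]=0x1B cont=0 payload=0x1B=27: acc |= 27<<7 -> acc=3486 shift=14 [end]
Varint 1: bytes[0:2] = 9E 1B -> value 3486 (2 byte(s))
  byte[2]=0xE7 cont=1 payload=0x67=103: acc |= 103<<0 -> acc=103 shift=7
  byte[3]=0xEE cont=1 payload=0x6E=110: acc |= 110<<7 -> acc=14183 shift=14
  byte[4]=0x53 cont=0 payload=0x53=83: acc |= 83<<14 -> acc=1374055 shift=21 [end]
Varint 2: bytes[2:5] = E7 EE 53 -> value 1374055 (3 byte(s))
  byte[5]=0x8F cont=1 payload=0x0F=15: acc |= 15<<0 -> acc=15 shift=7
  byte[6]=0x94 cont=1 payload=0x14=20: acc |= 20<<7 -> acc=2575 shift=14
  byte[7]=0xB1 cont=1 payload=0x31=49: acc |= 49<<14 -> acc=805391 shift=21
  byte[8]=0x6B cont=0 payload=0x6B=107: acc |= 107<<21 -> acc=225200655 shift=28 [end]
Varint 3: bytes[5:9] = 8F 94 B1 6B -> value 225200655 (4 byte(s))
  byte[9]=0x09 cont=0 payload=0x09=9: acc |= 9<<0 -> acc=9 shift=7 [end]
Varint 4: bytes[9:10] = 09 -> value 9 (1 byte(s))

Answer: 2 3 4 1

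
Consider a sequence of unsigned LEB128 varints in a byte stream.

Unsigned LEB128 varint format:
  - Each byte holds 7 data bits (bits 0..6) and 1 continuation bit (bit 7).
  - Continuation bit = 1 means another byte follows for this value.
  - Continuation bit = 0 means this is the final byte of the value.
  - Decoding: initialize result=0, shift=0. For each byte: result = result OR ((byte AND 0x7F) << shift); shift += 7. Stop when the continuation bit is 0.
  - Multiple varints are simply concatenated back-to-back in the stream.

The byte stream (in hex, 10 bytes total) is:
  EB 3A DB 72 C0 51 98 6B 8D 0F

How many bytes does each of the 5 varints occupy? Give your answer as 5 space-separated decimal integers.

  byte[0]=0xEB cont=1 payload=0x6B=107: acc |= 107<<0 -> acc=107 shift=7
  byte[1]=0x3A cont=0 payload=0x3A=58: acc |= 58<<7 -> acc=7531 shift=14 [end]
Varint 1: bytes[0:2] = EB 3A -> value 7531 (2 byte(s))
  byte[2]=0xDB cont=1 payload=0x5B=91: acc |= 91<<0 -> acc=91 shift=7
  byte[3]=0x72 cont=0 payload=0x72=114: acc |= 114<<7 -> acc=14683 shift=14 [end]
Varint 2: bytes[2:4] = DB 72 -> value 14683 (2 byte(s))
  byte[4]=0xC0 cont=1 payload=0x40=64: acc |= 64<<0 -> acc=64 shift=7
  byte[5]=0x51 cont=0 payload=0x51=81: acc |= 81<<7 -> acc=10432 shift=14 [end]
Varint 3: bytes[4:6] = C0 51 -> value 10432 (2 byte(s))
  byte[6]=0x98 cont=1 payload=0x18=24: acc |= 24<<0 -> acc=24 shift=7
  byte[7]=0x6B cont=0 payload=0x6B=107: acc |= 107<<7 -> acc=13720 shift=14 [end]
Varint 4: bytes[6:8] = 98 6B -> value 13720 (2 byte(s))
  byte[8]=0x8D cont=1 payload=0x0D=13: acc |= 13<<0 -> acc=13 shift=7
  byte[9]=0x0F cont=0 payload=0x0F=15: acc |= 15<<7 -> acc=1933 shift=14 [end]
Varint 5: bytes[8:10] = 8D 0F -> value 1933 (2 byte(s))

Answer: 2 2 2 2 2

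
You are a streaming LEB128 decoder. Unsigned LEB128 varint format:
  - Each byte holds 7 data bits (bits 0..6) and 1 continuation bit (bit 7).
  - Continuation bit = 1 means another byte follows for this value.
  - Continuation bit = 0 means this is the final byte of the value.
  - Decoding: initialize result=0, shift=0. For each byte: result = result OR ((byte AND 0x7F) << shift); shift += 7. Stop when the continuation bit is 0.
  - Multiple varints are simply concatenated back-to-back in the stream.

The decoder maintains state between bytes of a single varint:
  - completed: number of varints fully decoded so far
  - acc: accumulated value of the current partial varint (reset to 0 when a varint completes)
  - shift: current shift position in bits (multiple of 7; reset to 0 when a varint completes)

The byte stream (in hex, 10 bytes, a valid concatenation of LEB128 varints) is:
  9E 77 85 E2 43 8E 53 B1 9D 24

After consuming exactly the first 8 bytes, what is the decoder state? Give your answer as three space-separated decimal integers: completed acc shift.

Answer: 3 49 7

Derivation:
byte[0]=0x9E cont=1 payload=0x1E: acc |= 30<<0 -> completed=0 acc=30 shift=7
byte[1]=0x77 cont=0 payload=0x77: varint #1 complete (value=15262); reset -> completed=1 acc=0 shift=0
byte[2]=0x85 cont=1 payload=0x05: acc |= 5<<0 -> completed=1 acc=5 shift=7
byte[3]=0xE2 cont=1 payload=0x62: acc |= 98<<7 -> completed=1 acc=12549 shift=14
byte[4]=0x43 cont=0 payload=0x43: varint #2 complete (value=1110277); reset -> completed=2 acc=0 shift=0
byte[5]=0x8E cont=1 payload=0x0E: acc |= 14<<0 -> completed=2 acc=14 shift=7
byte[6]=0x53 cont=0 payload=0x53: varint #3 complete (value=10638); reset -> completed=3 acc=0 shift=0
byte[7]=0xB1 cont=1 payload=0x31: acc |= 49<<0 -> completed=3 acc=49 shift=7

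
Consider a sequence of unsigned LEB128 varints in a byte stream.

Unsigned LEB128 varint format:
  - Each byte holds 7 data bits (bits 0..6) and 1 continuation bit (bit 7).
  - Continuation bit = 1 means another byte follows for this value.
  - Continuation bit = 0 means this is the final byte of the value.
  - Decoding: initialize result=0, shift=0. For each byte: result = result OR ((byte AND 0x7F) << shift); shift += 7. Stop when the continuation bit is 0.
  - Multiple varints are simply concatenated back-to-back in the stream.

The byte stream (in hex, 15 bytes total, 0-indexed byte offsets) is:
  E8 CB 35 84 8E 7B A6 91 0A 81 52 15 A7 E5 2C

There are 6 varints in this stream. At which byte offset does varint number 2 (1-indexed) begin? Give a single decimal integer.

Answer: 3

Derivation:
  byte[0]=0xE8 cont=1 payload=0x68=104: acc |= 104<<0 -> acc=104 shift=7
  byte[1]=0xCB cont=1 payload=0x4B=75: acc |= 75<<7 -> acc=9704 shift=14
  byte[2]=0x35 cont=0 payload=0x35=53: acc |= 53<<14 -> acc=878056 shift=21 [end]
Varint 1: bytes[0:3] = E8 CB 35 -> value 878056 (3 byte(s))
  byte[3]=0x84 cont=1 payload=0x04=4: acc |= 4<<0 -> acc=4 shift=7
  byte[4]=0x8E cont=1 payload=0x0E=14: acc |= 14<<7 -> acc=1796 shift=14
  byte[5]=0x7B cont=0 payload=0x7B=123: acc |= 123<<14 -> acc=2017028 shift=21 [end]
Varint 2: bytes[3:6] = 84 8E 7B -> value 2017028 (3 byte(s))
  byte[6]=0xA6 cont=1 payload=0x26=38: acc |= 38<<0 -> acc=38 shift=7
  byte[7]=0x91 cont=1 payload=0x11=17: acc |= 17<<7 -> acc=2214 shift=14
  byte[8]=0x0A cont=0 payload=0x0A=10: acc |= 10<<14 -> acc=166054 shift=21 [end]
Varint 3: bytes[6:9] = A6 91 0A -> value 166054 (3 byte(s))
  byte[9]=0x81 cont=1 payload=0x01=1: acc |= 1<<0 -> acc=1 shift=7
  byte[10]=0x52 cont=0 payload=0x52=82: acc |= 82<<7 -> acc=10497 shift=14 [end]
Varint 4: bytes[9:11] = 81 52 -> value 10497 (2 byte(s))
  byte[11]=0x15 cont=0 payload=0x15=21: acc |= 21<<0 -> acc=21 shift=7 [end]
Varint 5: bytes[11:12] = 15 -> value 21 (1 byte(s))
  byte[12]=0xA7 cont=1 payload=0x27=39: acc |= 39<<0 -> acc=39 shift=7
  byte[13]=0xE5 cont=1 payload=0x65=101: acc |= 101<<7 -> acc=12967 shift=14
  byte[14]=0x2C cont=0 payload=0x2C=44: acc |= 44<<14 -> acc=733863 shift=21 [end]
Varint 6: bytes[12:15] = A7 E5 2C -> value 733863 (3 byte(s))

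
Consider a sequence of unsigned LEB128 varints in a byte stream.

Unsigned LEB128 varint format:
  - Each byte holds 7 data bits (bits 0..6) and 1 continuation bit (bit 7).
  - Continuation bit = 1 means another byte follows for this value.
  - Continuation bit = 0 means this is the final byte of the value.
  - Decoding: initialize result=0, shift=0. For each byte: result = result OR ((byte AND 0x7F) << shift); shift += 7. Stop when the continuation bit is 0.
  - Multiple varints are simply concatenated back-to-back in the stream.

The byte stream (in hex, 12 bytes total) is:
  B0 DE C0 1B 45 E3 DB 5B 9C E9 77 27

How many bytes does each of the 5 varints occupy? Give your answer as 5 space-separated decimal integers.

  byte[0]=0xB0 cont=1 payload=0x30=48: acc |= 48<<0 -> acc=48 shift=7
  byte[1]=0xDE cont=1 payload=0x5E=94: acc |= 94<<7 -> acc=12080 shift=14
  byte[2]=0xC0 cont=1 payload=0x40=64: acc |= 64<<14 -> acc=1060656 shift=21
  byte[3]=0x1B cont=0 payload=0x1B=27: acc |= 27<<21 -> acc=57683760 shift=28 [end]
Varint 1: bytes[0:4] = B0 DE C0 1B -> value 57683760 (4 byte(s))
  byte[4]=0x45 cont=0 payload=0x45=69: acc |= 69<<0 -> acc=69 shift=7 [end]
Varint 2: bytes[4:5] = 45 -> value 69 (1 byte(s))
  byte[5]=0xE3 cont=1 payload=0x63=99: acc |= 99<<0 -> acc=99 shift=7
  byte[6]=0xDB cont=1 payload=0x5B=91: acc |= 91<<7 -> acc=11747 shift=14
  byte[7]=0x5B cont=0 payload=0x5B=91: acc |= 91<<14 -> acc=1502691 shift=21 [end]
Varint 3: bytes[5:8] = E3 DB 5B -> value 1502691 (3 byte(s))
  byte[8]=0x9C cont=1 payload=0x1C=28: acc |= 28<<0 -> acc=28 shift=7
  byte[9]=0xE9 cont=1 payload=0x69=105: acc |= 105<<7 -> acc=13468 shift=14
  byte[10]=0x77 cont=0 payload=0x77=119: acc |= 119<<14 -> acc=1963164 shift=21 [end]
Varint 4: bytes[8:11] = 9C E9 77 -> value 1963164 (3 byte(s))
  byte[11]=0x27 cont=0 payload=0x27=39: acc |= 39<<0 -> acc=39 shift=7 [end]
Varint 5: bytes[11:12] = 27 -> value 39 (1 byte(s))

Answer: 4 1 3 3 1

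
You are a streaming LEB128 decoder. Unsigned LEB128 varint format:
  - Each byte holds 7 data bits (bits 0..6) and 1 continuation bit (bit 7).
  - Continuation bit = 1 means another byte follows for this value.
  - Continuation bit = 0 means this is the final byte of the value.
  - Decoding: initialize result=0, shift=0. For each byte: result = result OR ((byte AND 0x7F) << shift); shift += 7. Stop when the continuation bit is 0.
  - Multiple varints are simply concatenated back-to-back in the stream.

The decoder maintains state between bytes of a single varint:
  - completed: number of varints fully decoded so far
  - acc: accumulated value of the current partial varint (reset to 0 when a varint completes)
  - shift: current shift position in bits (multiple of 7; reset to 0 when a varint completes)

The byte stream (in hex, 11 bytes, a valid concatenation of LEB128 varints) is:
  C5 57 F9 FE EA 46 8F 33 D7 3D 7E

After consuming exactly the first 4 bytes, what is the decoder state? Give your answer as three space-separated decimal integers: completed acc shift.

Answer: 1 16249 14

Derivation:
byte[0]=0xC5 cont=1 payload=0x45: acc |= 69<<0 -> completed=0 acc=69 shift=7
byte[1]=0x57 cont=0 payload=0x57: varint #1 complete (value=11205); reset -> completed=1 acc=0 shift=0
byte[2]=0xF9 cont=1 payload=0x79: acc |= 121<<0 -> completed=1 acc=121 shift=7
byte[3]=0xFE cont=1 payload=0x7E: acc |= 126<<7 -> completed=1 acc=16249 shift=14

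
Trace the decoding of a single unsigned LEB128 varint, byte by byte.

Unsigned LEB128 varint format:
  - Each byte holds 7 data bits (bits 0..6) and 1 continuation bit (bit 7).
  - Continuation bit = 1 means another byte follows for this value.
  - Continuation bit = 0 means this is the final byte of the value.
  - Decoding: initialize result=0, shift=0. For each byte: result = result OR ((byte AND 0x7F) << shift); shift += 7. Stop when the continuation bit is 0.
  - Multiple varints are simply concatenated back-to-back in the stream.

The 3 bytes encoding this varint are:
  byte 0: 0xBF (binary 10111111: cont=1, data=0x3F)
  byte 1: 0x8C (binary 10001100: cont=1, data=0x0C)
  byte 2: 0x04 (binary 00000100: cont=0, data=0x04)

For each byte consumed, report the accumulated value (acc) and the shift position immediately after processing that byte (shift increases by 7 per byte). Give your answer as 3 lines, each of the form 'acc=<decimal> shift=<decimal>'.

byte 0=0xBF: payload=0x3F=63, contrib = 63<<0 = 63; acc -> 63, shift -> 7
byte 1=0x8C: payload=0x0C=12, contrib = 12<<7 = 1536; acc -> 1599, shift -> 14
byte 2=0x04: payload=0x04=4, contrib = 4<<14 = 65536; acc -> 67135, shift -> 21

Answer: acc=63 shift=7
acc=1599 shift=14
acc=67135 shift=21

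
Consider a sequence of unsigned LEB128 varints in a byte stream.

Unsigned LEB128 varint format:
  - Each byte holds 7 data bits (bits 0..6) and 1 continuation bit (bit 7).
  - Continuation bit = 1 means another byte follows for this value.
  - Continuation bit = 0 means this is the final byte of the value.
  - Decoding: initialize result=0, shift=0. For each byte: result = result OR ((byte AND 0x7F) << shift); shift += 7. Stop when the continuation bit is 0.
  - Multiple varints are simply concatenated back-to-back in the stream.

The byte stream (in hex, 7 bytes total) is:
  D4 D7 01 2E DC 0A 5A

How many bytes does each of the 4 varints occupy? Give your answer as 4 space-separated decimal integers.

  byte[0]=0xD4 cont=1 payload=0x54=84: acc |= 84<<0 -> acc=84 shift=7
  byte[1]=0xD7 cont=1 payload=0x57=87: acc |= 87<<7 -> acc=11220 shift=14
  byte[2]=0x01 cont=0 payload=0x01=1: acc |= 1<<14 -> acc=27604 shift=21 [end]
Varint 1: bytes[0:3] = D4 D7 01 -> value 27604 (3 byte(s))
  byte[3]=0x2E cont=0 payload=0x2E=46: acc |= 46<<0 -> acc=46 shift=7 [end]
Varint 2: bytes[3:4] = 2E -> value 46 (1 byte(s))
  byte[4]=0xDC cont=1 payload=0x5C=92: acc |= 92<<0 -> acc=92 shift=7
  byte[5]=0x0A cont=0 payload=0x0A=10: acc |= 10<<7 -> acc=1372 shift=14 [end]
Varint 3: bytes[4:6] = DC 0A -> value 1372 (2 byte(s))
  byte[6]=0x5A cont=0 payload=0x5A=90: acc |= 90<<0 -> acc=90 shift=7 [end]
Varint 4: bytes[6:7] = 5A -> value 90 (1 byte(s))

Answer: 3 1 2 1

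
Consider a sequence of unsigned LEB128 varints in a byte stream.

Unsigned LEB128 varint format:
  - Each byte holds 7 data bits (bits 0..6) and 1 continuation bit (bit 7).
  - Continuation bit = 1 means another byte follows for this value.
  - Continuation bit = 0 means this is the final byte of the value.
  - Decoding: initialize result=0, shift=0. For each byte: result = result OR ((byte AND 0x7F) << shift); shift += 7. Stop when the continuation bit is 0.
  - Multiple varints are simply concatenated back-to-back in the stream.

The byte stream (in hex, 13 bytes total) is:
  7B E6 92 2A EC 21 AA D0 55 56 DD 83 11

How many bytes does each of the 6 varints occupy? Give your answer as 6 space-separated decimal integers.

  byte[0]=0x7B cont=0 payload=0x7B=123: acc |= 123<<0 -> acc=123 shift=7 [end]
Varint 1: bytes[0:1] = 7B -> value 123 (1 byte(s))
  byte[1]=0xE6 cont=1 payload=0x66=102: acc |= 102<<0 -> acc=102 shift=7
  byte[2]=0x92 cont=1 payload=0x12=18: acc |= 18<<7 -> acc=2406 shift=14
  byte[3]=0x2A cont=0 payload=0x2A=42: acc |= 42<<14 -> acc=690534 shift=21 [end]
Varint 2: bytes[1:4] = E6 92 2A -> value 690534 (3 byte(s))
  byte[4]=0xEC cont=1 payload=0x6C=108: acc |= 108<<0 -> acc=108 shift=7
  byte[5]=0x21 cont=0 payload=0x21=33: acc |= 33<<7 -> acc=4332 shift=14 [end]
Varint 3: bytes[4:6] = EC 21 -> value 4332 (2 byte(s))
  byte[6]=0xAA cont=1 payload=0x2A=42: acc |= 42<<0 -> acc=42 shift=7
  byte[7]=0xD0 cont=1 payload=0x50=80: acc |= 80<<7 -> acc=10282 shift=14
  byte[8]=0x55 cont=0 payload=0x55=85: acc |= 85<<14 -> acc=1402922 shift=21 [end]
Varint 4: bytes[6:9] = AA D0 55 -> value 1402922 (3 byte(s))
  byte[9]=0x56 cont=0 payload=0x56=86: acc |= 86<<0 -> acc=86 shift=7 [end]
Varint 5: bytes[9:10] = 56 -> value 86 (1 byte(s))
  byte[10]=0xDD cont=1 payload=0x5D=93: acc |= 93<<0 -> acc=93 shift=7
  byte[11]=0x83 cont=1 payload=0x03=3: acc |= 3<<7 -> acc=477 shift=14
  byte[12]=0x11 cont=0 payload=0x11=17: acc |= 17<<14 -> acc=279005 shift=21 [end]
Varint 6: bytes[10:13] = DD 83 11 -> value 279005 (3 byte(s))

Answer: 1 3 2 3 1 3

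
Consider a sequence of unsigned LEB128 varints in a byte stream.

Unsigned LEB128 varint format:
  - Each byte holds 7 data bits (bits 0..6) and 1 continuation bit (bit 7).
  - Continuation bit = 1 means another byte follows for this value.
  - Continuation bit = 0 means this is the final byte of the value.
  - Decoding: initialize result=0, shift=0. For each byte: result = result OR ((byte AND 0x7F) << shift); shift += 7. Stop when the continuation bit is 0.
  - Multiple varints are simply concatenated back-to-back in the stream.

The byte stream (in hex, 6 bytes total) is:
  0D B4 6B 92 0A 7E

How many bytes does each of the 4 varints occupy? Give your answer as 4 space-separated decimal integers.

  byte[0]=0x0D cont=0 payload=0x0D=13: acc |= 13<<0 -> acc=13 shift=7 [end]
Varint 1: bytes[0:1] = 0D -> value 13 (1 byte(s))
  byte[1]=0xB4 cont=1 payload=0x34=52: acc |= 52<<0 -> acc=52 shift=7
  byte[2]=0x6B cont=0 payload=0x6B=107: acc |= 107<<7 -> acc=13748 shift=14 [end]
Varint 2: bytes[1:3] = B4 6B -> value 13748 (2 byte(s))
  byte[3]=0x92 cont=1 payload=0x12=18: acc |= 18<<0 -> acc=18 shift=7
  byte[4]=0x0A cont=0 payload=0x0A=10: acc |= 10<<7 -> acc=1298 shift=14 [end]
Varint 3: bytes[3:5] = 92 0A -> value 1298 (2 byte(s))
  byte[5]=0x7E cont=0 payload=0x7E=126: acc |= 126<<0 -> acc=126 shift=7 [end]
Varint 4: bytes[5:6] = 7E -> value 126 (1 byte(s))

Answer: 1 2 2 1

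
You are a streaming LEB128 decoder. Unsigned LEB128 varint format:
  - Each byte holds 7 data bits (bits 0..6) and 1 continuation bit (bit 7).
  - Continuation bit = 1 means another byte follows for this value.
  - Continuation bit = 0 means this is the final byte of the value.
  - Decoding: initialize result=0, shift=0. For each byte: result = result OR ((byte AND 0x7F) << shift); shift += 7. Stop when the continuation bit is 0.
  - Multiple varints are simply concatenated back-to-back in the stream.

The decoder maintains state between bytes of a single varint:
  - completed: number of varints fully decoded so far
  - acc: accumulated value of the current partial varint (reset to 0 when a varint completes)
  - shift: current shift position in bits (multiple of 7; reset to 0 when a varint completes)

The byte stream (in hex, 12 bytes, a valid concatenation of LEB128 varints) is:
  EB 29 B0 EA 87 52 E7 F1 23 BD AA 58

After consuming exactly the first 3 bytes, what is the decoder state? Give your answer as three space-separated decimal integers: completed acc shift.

byte[0]=0xEB cont=1 payload=0x6B: acc |= 107<<0 -> completed=0 acc=107 shift=7
byte[1]=0x29 cont=0 payload=0x29: varint #1 complete (value=5355); reset -> completed=1 acc=0 shift=0
byte[2]=0xB0 cont=1 payload=0x30: acc |= 48<<0 -> completed=1 acc=48 shift=7

Answer: 1 48 7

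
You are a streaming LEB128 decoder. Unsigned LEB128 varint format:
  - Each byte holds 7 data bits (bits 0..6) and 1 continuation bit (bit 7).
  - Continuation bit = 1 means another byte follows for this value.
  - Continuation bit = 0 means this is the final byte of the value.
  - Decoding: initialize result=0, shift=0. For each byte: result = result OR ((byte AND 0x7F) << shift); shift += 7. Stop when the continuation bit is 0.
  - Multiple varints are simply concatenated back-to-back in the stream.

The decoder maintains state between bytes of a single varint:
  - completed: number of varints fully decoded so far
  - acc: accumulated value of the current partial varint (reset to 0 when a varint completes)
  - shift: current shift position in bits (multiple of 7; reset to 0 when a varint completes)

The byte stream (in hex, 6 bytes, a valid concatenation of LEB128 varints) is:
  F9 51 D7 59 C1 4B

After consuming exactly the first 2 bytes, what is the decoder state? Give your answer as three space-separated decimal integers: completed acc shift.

byte[0]=0xF9 cont=1 payload=0x79: acc |= 121<<0 -> completed=0 acc=121 shift=7
byte[1]=0x51 cont=0 payload=0x51: varint #1 complete (value=10489); reset -> completed=1 acc=0 shift=0

Answer: 1 0 0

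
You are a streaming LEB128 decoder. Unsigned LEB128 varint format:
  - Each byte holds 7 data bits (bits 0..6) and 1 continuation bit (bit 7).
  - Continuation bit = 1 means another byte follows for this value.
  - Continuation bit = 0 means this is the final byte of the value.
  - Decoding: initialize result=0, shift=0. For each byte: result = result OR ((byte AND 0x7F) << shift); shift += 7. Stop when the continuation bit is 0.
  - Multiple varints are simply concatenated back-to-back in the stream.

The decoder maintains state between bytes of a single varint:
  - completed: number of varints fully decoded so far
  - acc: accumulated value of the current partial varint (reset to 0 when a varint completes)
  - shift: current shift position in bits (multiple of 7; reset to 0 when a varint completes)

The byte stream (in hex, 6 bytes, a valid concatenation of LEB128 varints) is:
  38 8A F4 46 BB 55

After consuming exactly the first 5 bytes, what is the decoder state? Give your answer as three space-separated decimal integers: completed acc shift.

byte[0]=0x38 cont=0 payload=0x38: varint #1 complete (value=56); reset -> completed=1 acc=0 shift=0
byte[1]=0x8A cont=1 payload=0x0A: acc |= 10<<0 -> completed=1 acc=10 shift=7
byte[2]=0xF4 cont=1 payload=0x74: acc |= 116<<7 -> completed=1 acc=14858 shift=14
byte[3]=0x46 cont=0 payload=0x46: varint #2 complete (value=1161738); reset -> completed=2 acc=0 shift=0
byte[4]=0xBB cont=1 payload=0x3B: acc |= 59<<0 -> completed=2 acc=59 shift=7

Answer: 2 59 7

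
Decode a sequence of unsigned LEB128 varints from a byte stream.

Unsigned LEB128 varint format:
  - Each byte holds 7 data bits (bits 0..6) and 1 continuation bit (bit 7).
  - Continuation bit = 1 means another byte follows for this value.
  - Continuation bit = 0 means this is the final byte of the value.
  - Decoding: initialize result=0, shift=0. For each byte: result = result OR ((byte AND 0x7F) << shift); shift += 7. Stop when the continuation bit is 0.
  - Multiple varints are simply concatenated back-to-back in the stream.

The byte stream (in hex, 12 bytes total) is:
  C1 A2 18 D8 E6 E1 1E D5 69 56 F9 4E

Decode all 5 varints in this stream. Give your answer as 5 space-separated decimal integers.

  byte[0]=0xC1 cont=1 payload=0x41=65: acc |= 65<<0 -> acc=65 shift=7
  byte[1]=0xA2 cont=1 payload=0x22=34: acc |= 34<<7 -> acc=4417 shift=14
  byte[2]=0x18 cont=0 payload=0x18=24: acc |= 24<<14 -> acc=397633 shift=21 [end]
Varint 1: bytes[0:3] = C1 A2 18 -> value 397633 (3 byte(s))
  byte[3]=0xD8 cont=1 payload=0x58=88: acc |= 88<<0 -> acc=88 shift=7
  byte[4]=0xE6 cont=1 payload=0x66=102: acc |= 102<<7 -> acc=13144 shift=14
  byte[5]=0xE1 cont=1 payload=0x61=97: acc |= 97<<14 -> acc=1602392 shift=21
  byte[6]=0x1E cont=0 payload=0x1E=30: acc |= 30<<21 -> acc=64516952 shift=28 [end]
Varint 2: bytes[3:7] = D8 E6 E1 1E -> value 64516952 (4 byte(s))
  byte[7]=0xD5 cont=1 payload=0x55=85: acc |= 85<<0 -> acc=85 shift=7
  byte[8]=0x69 cont=0 payload=0x69=105: acc |= 105<<7 -> acc=13525 shift=14 [end]
Varint 3: bytes[7:9] = D5 69 -> value 13525 (2 byte(s))
  byte[9]=0x56 cont=0 payload=0x56=86: acc |= 86<<0 -> acc=86 shift=7 [end]
Varint 4: bytes[9:10] = 56 -> value 86 (1 byte(s))
  byte[10]=0xF9 cont=1 payload=0x79=121: acc |= 121<<0 -> acc=121 shift=7
  byte[11]=0x4E cont=0 payload=0x4E=78: acc |= 78<<7 -> acc=10105 shift=14 [end]
Varint 5: bytes[10:12] = F9 4E -> value 10105 (2 byte(s))

Answer: 397633 64516952 13525 86 10105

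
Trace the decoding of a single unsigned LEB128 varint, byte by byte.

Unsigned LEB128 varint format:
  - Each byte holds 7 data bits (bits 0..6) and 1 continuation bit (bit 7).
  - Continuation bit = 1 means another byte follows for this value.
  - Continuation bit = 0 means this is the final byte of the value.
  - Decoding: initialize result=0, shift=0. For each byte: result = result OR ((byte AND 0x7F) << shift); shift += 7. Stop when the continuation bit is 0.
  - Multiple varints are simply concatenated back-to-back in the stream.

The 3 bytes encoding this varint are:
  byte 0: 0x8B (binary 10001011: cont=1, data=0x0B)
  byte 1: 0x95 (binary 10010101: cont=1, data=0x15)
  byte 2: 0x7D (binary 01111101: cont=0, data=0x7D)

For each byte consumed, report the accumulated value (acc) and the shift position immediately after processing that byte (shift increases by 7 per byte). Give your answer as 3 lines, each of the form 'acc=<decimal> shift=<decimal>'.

byte 0=0x8B: payload=0x0B=11, contrib = 11<<0 = 11; acc -> 11, shift -> 7
byte 1=0x95: payload=0x15=21, contrib = 21<<7 = 2688; acc -> 2699, shift -> 14
byte 2=0x7D: payload=0x7D=125, contrib = 125<<14 = 2048000; acc -> 2050699, shift -> 21

Answer: acc=11 shift=7
acc=2699 shift=14
acc=2050699 shift=21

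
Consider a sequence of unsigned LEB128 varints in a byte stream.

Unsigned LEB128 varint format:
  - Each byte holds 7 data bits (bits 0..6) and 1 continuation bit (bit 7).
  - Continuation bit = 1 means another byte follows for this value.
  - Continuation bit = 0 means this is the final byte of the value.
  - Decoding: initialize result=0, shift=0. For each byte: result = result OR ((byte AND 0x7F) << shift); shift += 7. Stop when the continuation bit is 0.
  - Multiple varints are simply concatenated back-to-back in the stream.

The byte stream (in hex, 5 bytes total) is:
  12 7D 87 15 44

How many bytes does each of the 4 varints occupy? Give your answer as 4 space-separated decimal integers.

Answer: 1 1 2 1

Derivation:
  byte[0]=0x12 cont=0 payload=0x12=18: acc |= 18<<0 -> acc=18 shift=7 [end]
Varint 1: bytes[0:1] = 12 -> value 18 (1 byte(s))
  byte[1]=0x7D cont=0 payload=0x7D=125: acc |= 125<<0 -> acc=125 shift=7 [end]
Varint 2: bytes[1:2] = 7D -> value 125 (1 byte(s))
  byte[2]=0x87 cont=1 payload=0x07=7: acc |= 7<<0 -> acc=7 shift=7
  byte[3]=0x15 cont=0 payload=0x15=21: acc |= 21<<7 -> acc=2695 shift=14 [end]
Varint 3: bytes[2:4] = 87 15 -> value 2695 (2 byte(s))
  byte[4]=0x44 cont=0 payload=0x44=68: acc |= 68<<0 -> acc=68 shift=7 [end]
Varint 4: bytes[4:5] = 44 -> value 68 (1 byte(s))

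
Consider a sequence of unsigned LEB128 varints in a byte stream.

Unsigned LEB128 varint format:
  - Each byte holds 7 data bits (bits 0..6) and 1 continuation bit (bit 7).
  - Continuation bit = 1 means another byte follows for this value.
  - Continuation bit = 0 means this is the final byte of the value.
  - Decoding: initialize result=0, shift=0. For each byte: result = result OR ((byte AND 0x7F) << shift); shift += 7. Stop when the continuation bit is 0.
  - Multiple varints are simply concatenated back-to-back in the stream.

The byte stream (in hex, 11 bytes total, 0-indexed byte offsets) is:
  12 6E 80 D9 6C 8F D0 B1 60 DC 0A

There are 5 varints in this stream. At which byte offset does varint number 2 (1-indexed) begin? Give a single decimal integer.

  byte[0]=0x12 cont=0 payload=0x12=18: acc |= 18<<0 -> acc=18 shift=7 [end]
Varint 1: bytes[0:1] = 12 -> value 18 (1 byte(s))
  byte[1]=0x6E cont=0 payload=0x6E=110: acc |= 110<<0 -> acc=110 shift=7 [end]
Varint 2: bytes[1:2] = 6E -> value 110 (1 byte(s))
  byte[2]=0x80 cont=1 payload=0x00=0: acc |= 0<<0 -> acc=0 shift=7
  byte[3]=0xD9 cont=1 payload=0x59=89: acc |= 89<<7 -> acc=11392 shift=14
  byte[4]=0x6C cont=0 payload=0x6C=108: acc |= 108<<14 -> acc=1780864 shift=21 [end]
Varint 3: bytes[2:5] = 80 D9 6C -> value 1780864 (3 byte(s))
  byte[5]=0x8F cont=1 payload=0x0F=15: acc |= 15<<0 -> acc=15 shift=7
  byte[6]=0xD0 cont=1 payload=0x50=80: acc |= 80<<7 -> acc=10255 shift=14
  byte[7]=0xB1 cont=1 payload=0x31=49: acc |= 49<<14 -> acc=813071 shift=21
  byte[8]=0x60 cont=0 payload=0x60=96: acc |= 96<<21 -> acc=202139663 shift=28 [end]
Varint 4: bytes[5:9] = 8F D0 B1 60 -> value 202139663 (4 byte(s))
  byte[9]=0xDC cont=1 payload=0x5C=92: acc |= 92<<0 -> acc=92 shift=7
  byte[10]=0x0A cont=0 payload=0x0A=10: acc |= 10<<7 -> acc=1372 shift=14 [end]
Varint 5: bytes[9:11] = DC 0A -> value 1372 (2 byte(s))

Answer: 1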